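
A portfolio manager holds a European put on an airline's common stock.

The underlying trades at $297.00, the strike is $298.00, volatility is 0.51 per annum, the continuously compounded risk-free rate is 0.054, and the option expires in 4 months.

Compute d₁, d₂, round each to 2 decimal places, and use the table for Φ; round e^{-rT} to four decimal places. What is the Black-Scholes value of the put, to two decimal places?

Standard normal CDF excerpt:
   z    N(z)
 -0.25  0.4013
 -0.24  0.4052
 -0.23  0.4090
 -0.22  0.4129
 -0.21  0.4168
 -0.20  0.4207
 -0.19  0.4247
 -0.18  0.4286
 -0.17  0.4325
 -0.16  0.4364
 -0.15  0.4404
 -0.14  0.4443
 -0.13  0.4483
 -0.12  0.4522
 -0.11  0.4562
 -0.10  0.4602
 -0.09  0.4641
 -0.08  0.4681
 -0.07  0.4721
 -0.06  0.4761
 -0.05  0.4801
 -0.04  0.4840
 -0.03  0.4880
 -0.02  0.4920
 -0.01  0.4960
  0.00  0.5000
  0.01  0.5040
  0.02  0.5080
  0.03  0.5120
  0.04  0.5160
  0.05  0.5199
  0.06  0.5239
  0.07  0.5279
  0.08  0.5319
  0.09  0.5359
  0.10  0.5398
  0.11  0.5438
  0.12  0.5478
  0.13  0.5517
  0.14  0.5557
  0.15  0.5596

σ√T = 0.51 × 0.5774 = 0.2944
d₁ = [ln(297/298) + (0.054 + 0.51²/2)·0.3333] / 0.2944 = [-0.0034 + 0.0613] / 0.2944 = 0.1969 → 0.20
d₂ = d₁ − σ√T = 0.1969 − 0.2944 = -0.0975 → -0.10
e^(−rT) = e^(−0.054·0.3333) = 0.9822
N(−d₂) = N(0.10) = 0.5398;  N(−d₁) = N(-0.20) = 0.4207
P = 298·0.9822·0.5398 − 297·0.4207 = 157.9971 − 124.9479 = 33.0492

$33.05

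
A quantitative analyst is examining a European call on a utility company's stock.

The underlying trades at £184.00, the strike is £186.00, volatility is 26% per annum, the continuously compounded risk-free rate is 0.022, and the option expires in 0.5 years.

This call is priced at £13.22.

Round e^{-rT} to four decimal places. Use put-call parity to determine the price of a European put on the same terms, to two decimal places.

exp(−rT) = exp(−0.022·0.5) = 0.9891
Put-call parity: C − P = S − K·e^(−rT) = 184 − 186·0.9891 = 184 − 183.9726 = 0.0274
P = C − (C − P) = 13.22 − (0.0274) = 13.1926

£13.19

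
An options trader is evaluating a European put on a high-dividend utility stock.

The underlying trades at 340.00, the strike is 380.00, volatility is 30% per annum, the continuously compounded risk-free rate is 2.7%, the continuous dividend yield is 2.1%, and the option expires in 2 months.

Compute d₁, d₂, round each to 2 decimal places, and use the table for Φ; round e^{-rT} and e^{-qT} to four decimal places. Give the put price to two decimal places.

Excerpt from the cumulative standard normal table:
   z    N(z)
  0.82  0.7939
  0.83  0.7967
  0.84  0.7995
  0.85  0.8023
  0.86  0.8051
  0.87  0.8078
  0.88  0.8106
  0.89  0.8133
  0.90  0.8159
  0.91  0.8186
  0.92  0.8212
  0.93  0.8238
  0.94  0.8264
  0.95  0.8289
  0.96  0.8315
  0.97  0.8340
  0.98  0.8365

43.67

T = 0.1667;  σ√T = 0.1225
d₁ = [ln(340/380) + (0.027 − 0.021 + 0.3²/2)·0.1667] / 0.1225 = [-0.1112 + 0.0085] / 0.1225 = -0.8388 which rounds to -0.84
d₂ = d₁ − σ√T = -0.8388 − 0.1225 = -0.9612 which rounds to -0.96
exp(−qT) = exp(−0.021·0.1667) = 0.9965;  exp(−rT) = exp(−0.027·0.1667) = 0.9955
N(−d₂) = N(0.96) = 0.8315;  N(−d₁) = N(0.84) = 0.7995
P = 380·0.9955·0.8315 − 340·0.9965·0.7995 = 314.5481 − 270.8786 = 43.6695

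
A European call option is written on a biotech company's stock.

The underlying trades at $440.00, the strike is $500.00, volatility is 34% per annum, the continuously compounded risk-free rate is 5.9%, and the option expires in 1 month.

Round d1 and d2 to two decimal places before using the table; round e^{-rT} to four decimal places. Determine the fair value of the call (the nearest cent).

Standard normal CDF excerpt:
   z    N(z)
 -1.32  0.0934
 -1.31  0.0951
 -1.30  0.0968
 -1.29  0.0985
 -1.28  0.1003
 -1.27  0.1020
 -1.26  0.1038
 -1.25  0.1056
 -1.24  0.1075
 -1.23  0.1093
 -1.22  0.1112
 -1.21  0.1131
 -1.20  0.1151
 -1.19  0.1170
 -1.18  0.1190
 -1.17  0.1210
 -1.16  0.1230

σ√T = 0.34·√0.08333 = 0.0981
d₁ = [ln(440/500) + (0.059 + 0.34²/2)·0.08333] / 0.0981 = [-0.1278 + 0.0097] / 0.0981 = -1.2033 → -1.20
d₂ = d₁ − σ√T = -1.2033 − 0.0981 = -1.3014 → -1.30
exp(−rT) = exp(−0.059·0.08333) = 0.9951
C = 440·N(-1.20) − 500·0.9951·N(-1.30) = 440·0.1151 − 500·0.9951·0.0968 = 50.6440 − 48.1628 = 2.4812

$2.48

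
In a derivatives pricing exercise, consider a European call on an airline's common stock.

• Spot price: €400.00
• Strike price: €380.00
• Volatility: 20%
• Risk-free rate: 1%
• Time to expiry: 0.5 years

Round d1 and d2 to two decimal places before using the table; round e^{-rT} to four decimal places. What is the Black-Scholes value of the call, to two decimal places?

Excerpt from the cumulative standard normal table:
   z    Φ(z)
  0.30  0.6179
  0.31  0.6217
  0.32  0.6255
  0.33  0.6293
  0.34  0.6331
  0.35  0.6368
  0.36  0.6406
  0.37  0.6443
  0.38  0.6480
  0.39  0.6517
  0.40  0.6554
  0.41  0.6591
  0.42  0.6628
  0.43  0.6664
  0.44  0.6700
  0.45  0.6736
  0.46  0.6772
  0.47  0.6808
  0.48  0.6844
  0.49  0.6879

T = 0.5;  σ√T = 0.1414
d₁ = [ln(400/380) + (0.01 + 0.2²/2)·0.5] / 0.1414 = [0.0513 + 0.0150] / 0.1414 = 0.4688 ≈ 0.47
d₂ = d₁ − σ√T = 0.4688 − 0.1414 = 0.3273 ≈ 0.33
e^(−rT) = e^(−0.01·0.5) = 0.9950
N(d₁) = N(0.47) = 0.6808;  N(d₂) = N(0.33) = 0.6293
C = 400·0.6808 − 380·0.9950·0.6293 = 272.3200 − 237.9383 = 34.3817

€34.38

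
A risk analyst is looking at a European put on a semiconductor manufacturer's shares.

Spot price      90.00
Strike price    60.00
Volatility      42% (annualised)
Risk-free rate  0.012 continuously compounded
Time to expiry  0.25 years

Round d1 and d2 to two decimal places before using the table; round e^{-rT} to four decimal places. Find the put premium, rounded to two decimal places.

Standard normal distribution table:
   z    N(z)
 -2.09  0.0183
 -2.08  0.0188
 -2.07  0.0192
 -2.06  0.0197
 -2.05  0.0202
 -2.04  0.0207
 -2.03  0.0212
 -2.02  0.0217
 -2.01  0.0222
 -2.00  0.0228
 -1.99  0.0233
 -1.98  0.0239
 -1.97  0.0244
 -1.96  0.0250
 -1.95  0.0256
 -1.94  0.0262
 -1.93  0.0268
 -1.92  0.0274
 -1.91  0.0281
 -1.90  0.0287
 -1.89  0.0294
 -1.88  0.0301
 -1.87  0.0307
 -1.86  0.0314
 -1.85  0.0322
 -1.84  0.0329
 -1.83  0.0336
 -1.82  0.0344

0.15

T = 0.25;  σ√T = 0.2100
ln(S/K) + (r + σ²/2)T = ln(90/60) + (0.012 + 0.42²/2)·0.25 = 0.4055 + 0.0250 = 0.4305
d₁ = 0.4305 / 0.2100 = 2.0501 which rounds to 2.05
d₂ = d₁ − σ√T = 2.0501 − 0.2100 = 1.8401 which rounds to 1.84
exp(−rT) = exp(−0.012·0.25) = 0.9970
N(−d₂) = N(-1.84) = 0.0329;  N(−d₁) = N(-2.05) = 0.0202
P = 60·0.9970·0.0329 − 90·0.0202 = 1.9681 − 1.8180 = 0.1501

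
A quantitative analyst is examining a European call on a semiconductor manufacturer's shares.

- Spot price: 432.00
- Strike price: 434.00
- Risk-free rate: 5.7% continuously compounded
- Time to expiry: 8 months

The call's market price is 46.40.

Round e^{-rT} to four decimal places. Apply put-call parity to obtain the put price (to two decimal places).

32.21

e^(−rT) = e^(−0.057·0.6667) = 0.9627
Put-call parity: C − P = S − K·e^(−rT) = 432 − 434·0.9627 = 432 − 417.8118 = 14.1882
P = C − (C − P) = 46.40 − (14.1882) = 32.2118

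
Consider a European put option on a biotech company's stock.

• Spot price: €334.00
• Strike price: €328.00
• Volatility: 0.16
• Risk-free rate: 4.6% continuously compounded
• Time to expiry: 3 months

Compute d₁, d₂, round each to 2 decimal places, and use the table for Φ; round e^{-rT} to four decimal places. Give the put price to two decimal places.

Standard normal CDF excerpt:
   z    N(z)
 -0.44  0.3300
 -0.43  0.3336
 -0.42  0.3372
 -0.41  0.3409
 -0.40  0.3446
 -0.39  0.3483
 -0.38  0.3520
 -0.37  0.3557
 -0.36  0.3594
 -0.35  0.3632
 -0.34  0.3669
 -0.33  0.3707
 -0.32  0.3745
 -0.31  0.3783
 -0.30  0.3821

σ√T = 0.16 × 0.5000 = 0.0800
d₁ = [ln(334/328) + (0.046 + ½·0.16²)·0.25] / (σ√T) = (0.0181 + 0.0147) / 0.0800 = 0.4103 which rounds to 0.41
d₂ = 0.4103 − 0.0800 = 0.3303 which rounds to 0.33
e^(−rT) = e^(−0.046·0.25) = 0.9886
P = 328·0.9886·N(-0.33) − 334·N(-0.41) = 328·0.9886·0.3707 − 334·0.3409 = 120.2035 − 113.8606 = 6.3429

€6.34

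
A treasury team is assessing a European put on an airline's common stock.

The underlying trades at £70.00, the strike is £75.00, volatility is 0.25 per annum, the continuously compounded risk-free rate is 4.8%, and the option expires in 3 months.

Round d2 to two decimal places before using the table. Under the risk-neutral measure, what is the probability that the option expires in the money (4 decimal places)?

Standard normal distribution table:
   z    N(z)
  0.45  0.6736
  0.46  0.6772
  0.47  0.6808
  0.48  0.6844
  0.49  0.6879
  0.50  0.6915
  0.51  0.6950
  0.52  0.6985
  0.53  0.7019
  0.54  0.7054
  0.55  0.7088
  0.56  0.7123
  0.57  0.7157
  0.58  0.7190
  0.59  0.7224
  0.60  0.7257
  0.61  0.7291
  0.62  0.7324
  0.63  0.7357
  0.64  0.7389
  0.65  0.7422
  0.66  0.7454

0.6985

σ√T = 0.25·√0.25 = 0.1250
d₁ = [ln(70/75) + (0.048 + 0.25²/2)·0.25] / 0.1250 = [-0.0690 + 0.0198] / 0.1250 = -0.3934 which rounds to -0.39
d₂ = d₁ − σ√T = -0.3934 − 0.1250 = -0.5184 which rounds to -0.52
Pr(exercise) under Q = N(−d₂) = N(0.52) = 0.6985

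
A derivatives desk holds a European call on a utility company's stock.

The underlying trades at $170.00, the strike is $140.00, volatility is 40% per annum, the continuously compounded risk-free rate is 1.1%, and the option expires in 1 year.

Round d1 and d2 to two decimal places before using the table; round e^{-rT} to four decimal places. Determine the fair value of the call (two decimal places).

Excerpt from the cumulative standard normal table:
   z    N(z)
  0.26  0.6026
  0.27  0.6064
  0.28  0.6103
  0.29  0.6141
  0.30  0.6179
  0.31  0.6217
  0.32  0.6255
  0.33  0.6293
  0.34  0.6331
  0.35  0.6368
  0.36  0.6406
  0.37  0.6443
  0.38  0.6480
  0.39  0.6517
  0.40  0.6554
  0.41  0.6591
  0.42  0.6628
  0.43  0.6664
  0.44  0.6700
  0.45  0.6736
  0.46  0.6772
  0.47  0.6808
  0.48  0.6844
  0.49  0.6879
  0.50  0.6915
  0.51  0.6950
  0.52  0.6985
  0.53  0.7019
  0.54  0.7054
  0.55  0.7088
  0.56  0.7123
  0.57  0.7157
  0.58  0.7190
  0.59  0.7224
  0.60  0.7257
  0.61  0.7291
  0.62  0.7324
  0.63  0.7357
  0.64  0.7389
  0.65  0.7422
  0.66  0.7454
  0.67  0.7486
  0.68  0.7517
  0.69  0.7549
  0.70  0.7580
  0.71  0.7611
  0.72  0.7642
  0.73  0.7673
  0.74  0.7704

T = 1;  σ√T = 0.4000
d₁ = [ln(170/140) + (0.011 + ½·0.4²)·1] / (σ√T) = (0.1942 + 0.0910) / 0.4000 = 0.7129 → 0.71
d₂ = 0.7129 − 0.4000 = 0.3129 → 0.31
e^(−rT) = e^(−0.011·1) = 0.9891
C = 170·N(0.71) − 140·0.9891·N(0.31) = 170·0.7611 − 140·0.9891·0.6217 = 129.3870 − 86.0893 = 43.2977

$43.30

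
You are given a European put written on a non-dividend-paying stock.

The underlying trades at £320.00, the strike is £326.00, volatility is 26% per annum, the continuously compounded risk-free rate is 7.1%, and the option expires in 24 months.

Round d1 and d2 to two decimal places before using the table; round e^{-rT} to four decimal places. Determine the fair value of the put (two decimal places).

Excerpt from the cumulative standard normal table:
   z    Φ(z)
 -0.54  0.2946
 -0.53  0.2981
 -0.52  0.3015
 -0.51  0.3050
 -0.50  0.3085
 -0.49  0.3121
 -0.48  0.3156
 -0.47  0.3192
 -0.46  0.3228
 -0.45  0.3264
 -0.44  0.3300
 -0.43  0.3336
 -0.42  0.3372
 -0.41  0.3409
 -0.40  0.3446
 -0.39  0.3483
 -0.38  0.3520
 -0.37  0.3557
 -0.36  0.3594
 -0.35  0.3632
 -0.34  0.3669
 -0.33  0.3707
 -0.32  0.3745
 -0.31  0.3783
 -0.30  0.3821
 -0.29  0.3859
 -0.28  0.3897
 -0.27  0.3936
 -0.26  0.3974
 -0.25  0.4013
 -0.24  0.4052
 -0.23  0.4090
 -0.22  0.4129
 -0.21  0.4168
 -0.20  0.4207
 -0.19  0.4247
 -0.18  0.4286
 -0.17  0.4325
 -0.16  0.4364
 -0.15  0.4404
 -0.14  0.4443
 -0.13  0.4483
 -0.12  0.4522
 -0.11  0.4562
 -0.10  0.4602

£28.08

σ√T = 0.26·√2 = 0.3677
d₁ = [ln(320/326) + (0.071 + 0.26²/2)·2] / 0.3677 = [-0.0186 + 0.2096] / 0.3677 = 0.5195 ≈ 0.52
d₂ = d₁ − σ√T = 0.5195 − 0.3677 = 0.1518 ≈ 0.15
exp(−rT) = exp(−0.071·2) = 0.8676
N(−d₂) = N(-0.15) = 0.4404;  N(−d₁) = N(-0.52) = 0.3015
P = 326·0.8676·0.4404 − 320·0.3015 = 124.5617 − 96.4800 = 28.0817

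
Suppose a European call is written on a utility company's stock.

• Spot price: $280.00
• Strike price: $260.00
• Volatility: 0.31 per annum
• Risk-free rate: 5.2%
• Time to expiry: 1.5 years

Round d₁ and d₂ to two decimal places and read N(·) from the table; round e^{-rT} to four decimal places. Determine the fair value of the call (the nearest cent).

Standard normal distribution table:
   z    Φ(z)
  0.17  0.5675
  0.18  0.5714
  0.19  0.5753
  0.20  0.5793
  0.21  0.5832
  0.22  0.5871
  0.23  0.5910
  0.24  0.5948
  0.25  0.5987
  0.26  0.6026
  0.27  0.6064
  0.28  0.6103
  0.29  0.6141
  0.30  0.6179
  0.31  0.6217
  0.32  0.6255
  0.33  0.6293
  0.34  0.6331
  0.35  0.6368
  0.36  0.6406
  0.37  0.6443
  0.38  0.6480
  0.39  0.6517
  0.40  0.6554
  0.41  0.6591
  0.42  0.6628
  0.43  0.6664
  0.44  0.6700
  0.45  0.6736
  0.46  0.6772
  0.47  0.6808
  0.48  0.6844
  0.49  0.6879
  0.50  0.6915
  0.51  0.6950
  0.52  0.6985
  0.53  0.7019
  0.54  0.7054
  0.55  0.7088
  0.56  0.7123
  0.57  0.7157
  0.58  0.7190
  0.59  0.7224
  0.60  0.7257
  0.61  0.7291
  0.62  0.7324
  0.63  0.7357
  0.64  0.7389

$62.01

σ√T = 0.31·√1.5 = 0.3797
d₁ = [ln(280/260) + (0.052 + 0.31²/2)·1.5] / 0.3797 = [0.0741 + 0.1501] / 0.3797 = 0.5905 which rounds to 0.59
d₂ = d₁ − σ√T = 0.5905 − 0.3797 = 0.2108 which rounds to 0.21
e^(−rT) = e^(−0.052·1.5) = 0.9250
N(d₁) = N(0.59) = 0.7224;  N(d₂) = N(0.21) = 0.5832
C = 280·0.7224 − 260·0.9250·0.5832 = 202.2720 − 140.2596 = 62.0124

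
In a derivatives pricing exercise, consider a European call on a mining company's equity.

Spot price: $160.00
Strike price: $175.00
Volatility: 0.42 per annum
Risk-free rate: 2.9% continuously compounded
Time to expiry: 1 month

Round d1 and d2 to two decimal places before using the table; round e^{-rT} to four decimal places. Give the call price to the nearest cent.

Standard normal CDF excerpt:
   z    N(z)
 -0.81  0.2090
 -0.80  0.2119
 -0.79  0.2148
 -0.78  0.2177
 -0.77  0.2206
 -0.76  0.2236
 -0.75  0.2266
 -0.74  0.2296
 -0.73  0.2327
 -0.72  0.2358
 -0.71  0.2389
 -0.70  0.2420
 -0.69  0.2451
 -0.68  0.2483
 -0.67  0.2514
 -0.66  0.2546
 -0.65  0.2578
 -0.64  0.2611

$2.73

σ√T = 0.42·√0.08333 = 0.1212
d₁ = [ln(160/175) + (0.029 + 0.42²/2)·0.08333] / 0.1212 = [-0.0896 + 0.0098] / 0.1212 = -0.6586 which rounds to -0.66
d₂ = d₁ − σ√T = -0.6586 − 0.1212 = -0.7798 which rounds to -0.78
exp(−rT) = exp(−0.029·0.08333) = 0.9976
C = 160·N(-0.66) − 175·0.9976·N(-0.78) = 160·0.2546 − 175·0.9976·0.2177 = 40.7360 − 38.0061 = 2.7299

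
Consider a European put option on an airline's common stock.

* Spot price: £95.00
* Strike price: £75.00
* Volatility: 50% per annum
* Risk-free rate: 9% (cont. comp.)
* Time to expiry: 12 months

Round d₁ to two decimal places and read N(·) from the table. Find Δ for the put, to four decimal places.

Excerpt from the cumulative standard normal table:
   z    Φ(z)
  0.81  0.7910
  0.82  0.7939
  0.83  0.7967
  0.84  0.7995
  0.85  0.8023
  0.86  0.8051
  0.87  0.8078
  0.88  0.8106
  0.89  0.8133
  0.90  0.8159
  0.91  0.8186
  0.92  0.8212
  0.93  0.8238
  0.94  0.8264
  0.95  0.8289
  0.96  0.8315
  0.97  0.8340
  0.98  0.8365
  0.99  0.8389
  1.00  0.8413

T = 1;  σ√T = 0.5000
d₁ = [ln(95/75) + (0.09 + ½·0.5²)·1] / (σ√T) = (0.2364 + 0.2150) / 0.5000 = 0.9028 which rounds to 0.90
N(d₁) = N(0.90) = 0.8159
Δ_put = N(d₁) − 1 = 0.8159 − 1 = -0.1841

-0.1841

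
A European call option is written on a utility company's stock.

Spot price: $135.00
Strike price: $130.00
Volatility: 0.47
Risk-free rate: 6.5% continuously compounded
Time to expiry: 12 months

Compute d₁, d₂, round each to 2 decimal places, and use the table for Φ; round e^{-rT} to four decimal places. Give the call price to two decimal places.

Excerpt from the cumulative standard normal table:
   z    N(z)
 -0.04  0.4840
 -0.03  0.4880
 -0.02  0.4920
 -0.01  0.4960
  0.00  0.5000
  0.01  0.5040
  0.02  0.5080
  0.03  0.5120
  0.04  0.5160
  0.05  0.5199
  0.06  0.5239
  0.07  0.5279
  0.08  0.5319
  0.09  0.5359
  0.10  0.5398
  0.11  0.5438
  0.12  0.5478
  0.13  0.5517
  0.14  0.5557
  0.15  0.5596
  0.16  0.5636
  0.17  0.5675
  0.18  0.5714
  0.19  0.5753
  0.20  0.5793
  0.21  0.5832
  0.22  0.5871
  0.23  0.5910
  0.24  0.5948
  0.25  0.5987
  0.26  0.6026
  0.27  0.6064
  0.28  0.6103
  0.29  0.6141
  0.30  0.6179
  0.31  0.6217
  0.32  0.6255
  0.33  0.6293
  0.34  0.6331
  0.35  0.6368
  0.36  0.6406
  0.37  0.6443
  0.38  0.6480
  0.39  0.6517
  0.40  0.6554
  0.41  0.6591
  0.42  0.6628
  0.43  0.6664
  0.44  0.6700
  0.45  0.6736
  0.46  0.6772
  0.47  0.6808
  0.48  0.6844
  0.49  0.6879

T = 1;  σ√T = 0.4700
d₁ = [ln(135/130) + (0.065 + 0.47²/2)·1] / 0.4700 = [0.0377 + 0.1754] / 0.4700 = 0.4536 → 0.45
d₂ = d₁ − σ√T = 0.4536 − 0.4700 = -0.0164 → -0.02
e^(−rT) = e^(−0.065·1) = 0.9371
C = 135·N(0.45) − 130·0.9371·N(-0.02) = 135·0.6736 − 130·0.9371·0.4920 = 90.9360 − 59.9369 = 30.9991

$31.00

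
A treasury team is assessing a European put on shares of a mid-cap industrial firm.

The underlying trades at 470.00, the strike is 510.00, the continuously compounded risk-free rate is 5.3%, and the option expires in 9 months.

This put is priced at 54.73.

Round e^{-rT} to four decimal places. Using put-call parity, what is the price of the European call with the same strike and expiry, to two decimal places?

34.62

exp(−rT) = exp(−0.053·0.75) = 0.9610
Put-call parity: C − P = S − K·e^(−rT) = 470 − 510·0.9610 = 470 − 490.1100 = -20.1100
C = P + (C − P) = 54.73 + (-20.1100) = 34.6200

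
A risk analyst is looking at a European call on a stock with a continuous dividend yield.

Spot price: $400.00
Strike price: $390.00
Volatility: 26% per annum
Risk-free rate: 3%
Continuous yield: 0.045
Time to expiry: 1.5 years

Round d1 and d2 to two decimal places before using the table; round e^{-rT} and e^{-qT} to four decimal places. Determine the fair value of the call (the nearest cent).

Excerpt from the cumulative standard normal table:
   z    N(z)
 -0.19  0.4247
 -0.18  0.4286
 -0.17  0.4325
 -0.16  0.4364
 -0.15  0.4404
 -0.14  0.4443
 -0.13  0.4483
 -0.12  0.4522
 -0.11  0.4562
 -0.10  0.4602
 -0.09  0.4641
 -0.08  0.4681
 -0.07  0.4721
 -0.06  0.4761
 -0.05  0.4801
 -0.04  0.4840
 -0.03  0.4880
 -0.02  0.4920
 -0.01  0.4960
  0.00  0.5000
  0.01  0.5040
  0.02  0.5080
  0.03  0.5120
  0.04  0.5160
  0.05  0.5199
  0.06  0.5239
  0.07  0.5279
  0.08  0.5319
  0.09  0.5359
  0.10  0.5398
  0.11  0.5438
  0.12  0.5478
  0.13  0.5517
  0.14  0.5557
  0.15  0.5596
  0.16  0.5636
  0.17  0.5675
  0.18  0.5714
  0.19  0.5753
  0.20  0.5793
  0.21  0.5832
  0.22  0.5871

T = 1.5;  σ√T = 0.3184
d₁ = [ln(400/390) + (0.03 − 0.045 + ½·0.26²)·1.5] / (σ√T) = (0.0253 + 0.0282) / 0.3184 = 0.1681 → 0.17
d₂ = 0.1681 − 0.3184 = -0.1504 → -0.15
exp(−qT) = exp(−0.045·1.5) = 0.9347;  exp(−rT) = exp(−0.03·1.5) = 0.9560
N(d₁) = N(0.17) = 0.5675;  N(d₂) = N(-0.15) = 0.4404
C = 400·0.9347·0.5675 − 390·0.9560·0.4404 = 212.1769 − 164.1987 = 47.9782

$47.98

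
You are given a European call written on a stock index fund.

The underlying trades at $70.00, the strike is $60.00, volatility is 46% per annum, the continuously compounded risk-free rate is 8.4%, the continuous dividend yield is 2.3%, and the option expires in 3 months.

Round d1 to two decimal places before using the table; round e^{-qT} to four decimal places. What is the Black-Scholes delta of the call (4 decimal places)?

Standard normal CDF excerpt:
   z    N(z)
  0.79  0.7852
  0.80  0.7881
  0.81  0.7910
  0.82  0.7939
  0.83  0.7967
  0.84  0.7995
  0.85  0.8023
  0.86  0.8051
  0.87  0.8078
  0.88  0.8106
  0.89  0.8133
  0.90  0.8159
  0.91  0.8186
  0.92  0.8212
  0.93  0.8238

0.7977

T = 0.25;  σ√T = 0.2300
ln(S/K) + (r − q + σ²/2)T = ln(70/60) + (0.084 − 0.023 + 0.46²/2)·0.25 = 0.1542 + 0.0417 = 0.1959
d₁ = 0.1959 / 0.2300 = 0.8515 ⇒ 0.85
N(d₁) = N(0.85) = 0.8023
Δ_call = exp(−qT)·N(d₁) = 0.9943·0.8023 = 0.7977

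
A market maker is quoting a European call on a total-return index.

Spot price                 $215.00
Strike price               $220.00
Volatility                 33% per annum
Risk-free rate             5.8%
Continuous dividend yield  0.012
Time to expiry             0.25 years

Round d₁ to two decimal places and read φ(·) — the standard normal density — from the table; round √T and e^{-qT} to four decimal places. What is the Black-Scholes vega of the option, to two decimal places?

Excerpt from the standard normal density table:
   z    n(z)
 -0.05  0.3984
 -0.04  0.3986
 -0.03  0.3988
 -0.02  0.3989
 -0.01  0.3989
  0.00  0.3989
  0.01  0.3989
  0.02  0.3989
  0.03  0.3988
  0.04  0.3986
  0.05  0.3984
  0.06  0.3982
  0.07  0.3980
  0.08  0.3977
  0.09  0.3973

42.75

σ√T = 0.33 × 0.5000 = 0.1650
d₁ = [ln(215/220) + (0.058 − 0.012 + 0.33²/2)·0.25] / 0.1650 = [-0.0230 + 0.0251] / 0.1650 = 0.0129 ≈ 0.01
√T = √0.25 = 0.5000
φ(d₁) = φ(0.01) = 0.3989
exp(−qT) = exp(−0.012·0.25) = 0.9970
vega = S·exp(−qT)·φ(d₁)·√T = 215·0.9970·0.3989·0.5000 = 42.7531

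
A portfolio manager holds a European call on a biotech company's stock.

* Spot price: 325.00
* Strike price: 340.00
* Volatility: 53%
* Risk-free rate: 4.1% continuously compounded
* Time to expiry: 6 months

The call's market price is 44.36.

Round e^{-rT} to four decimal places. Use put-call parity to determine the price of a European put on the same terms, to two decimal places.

52.46

e^(−rT) = e^(−0.041·0.5) = 0.9797
Put-call parity: C − P = S − K·e^(−rT) = 325 − 340·0.9797 = 325 − 333.0980 = -8.0980
P = C − (C − P) = 44.36 − (-8.0980) = 52.4580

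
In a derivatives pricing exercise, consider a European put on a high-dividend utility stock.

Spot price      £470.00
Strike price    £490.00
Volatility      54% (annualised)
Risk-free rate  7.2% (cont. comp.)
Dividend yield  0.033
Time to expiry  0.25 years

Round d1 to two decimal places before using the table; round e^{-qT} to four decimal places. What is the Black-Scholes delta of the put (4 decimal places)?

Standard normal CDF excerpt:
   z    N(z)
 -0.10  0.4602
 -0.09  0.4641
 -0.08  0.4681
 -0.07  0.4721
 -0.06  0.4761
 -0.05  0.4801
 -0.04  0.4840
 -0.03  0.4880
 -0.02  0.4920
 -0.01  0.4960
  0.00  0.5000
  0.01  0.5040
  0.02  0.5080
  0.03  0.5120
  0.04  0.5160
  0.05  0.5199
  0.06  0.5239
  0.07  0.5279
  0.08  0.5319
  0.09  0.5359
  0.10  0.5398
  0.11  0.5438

σ√T = 0.54 × 0.5000 = 0.2700
d₁ = [ln(470/490) + (0.072 − 0.033 + 0.54²/2)·0.25] / 0.2700 = [-0.0417 + 0.0462] / 0.2700 = 0.0168 → 0.02
N(d₁) = N(0.02) = 0.5080
Δ_put = e^(−qT)·(N(d₁) − 1) = 0.9918·(0.5080 − 1) = -0.4880

-0.4880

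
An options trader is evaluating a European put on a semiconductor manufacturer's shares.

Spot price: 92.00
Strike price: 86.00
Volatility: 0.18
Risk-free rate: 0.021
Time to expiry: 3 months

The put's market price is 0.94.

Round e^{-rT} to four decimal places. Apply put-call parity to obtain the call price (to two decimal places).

7.39

exp(−rT) = exp(−0.021·0.25) = 0.9948
Put-call parity: C − P = S − K·e^(−rT) = 92 − 86·0.9948 = 92 − 85.5528 = 6.4472
C = P + (C − P) = 0.94 + (6.4472) = 7.3872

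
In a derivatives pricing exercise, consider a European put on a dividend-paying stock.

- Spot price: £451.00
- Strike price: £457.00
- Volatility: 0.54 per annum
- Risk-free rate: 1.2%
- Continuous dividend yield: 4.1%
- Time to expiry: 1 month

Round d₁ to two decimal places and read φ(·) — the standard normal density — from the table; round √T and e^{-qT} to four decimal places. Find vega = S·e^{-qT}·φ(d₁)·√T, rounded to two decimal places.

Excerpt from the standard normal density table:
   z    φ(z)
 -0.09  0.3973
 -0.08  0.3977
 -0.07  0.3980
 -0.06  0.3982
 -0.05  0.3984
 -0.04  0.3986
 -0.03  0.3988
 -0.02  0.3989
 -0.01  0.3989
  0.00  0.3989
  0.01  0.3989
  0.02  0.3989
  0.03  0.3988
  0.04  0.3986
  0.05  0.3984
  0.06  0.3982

51.76

σ√T = 0.54·√0.08333 = 0.1559
d₁ = [ln(451/457) + (0.012 − 0.041 + ½·0.54²)·0.08333] / (σ√T) = (-0.0132 + 0.0097) / 0.1559 = -0.0223 ≈ -0.02
√T = √0.08333 = 0.2887
φ(d₁) = φ(-0.02) = 0.3989
exp(−qT) = exp(−0.041·0.08333) = 0.9966
vega = S·exp(−qT)·φ(d₁)·√T = 451·0.9966·0.3989·0.2887 = 51.7617
(Vega is the same for a European call and put with the same parameters.)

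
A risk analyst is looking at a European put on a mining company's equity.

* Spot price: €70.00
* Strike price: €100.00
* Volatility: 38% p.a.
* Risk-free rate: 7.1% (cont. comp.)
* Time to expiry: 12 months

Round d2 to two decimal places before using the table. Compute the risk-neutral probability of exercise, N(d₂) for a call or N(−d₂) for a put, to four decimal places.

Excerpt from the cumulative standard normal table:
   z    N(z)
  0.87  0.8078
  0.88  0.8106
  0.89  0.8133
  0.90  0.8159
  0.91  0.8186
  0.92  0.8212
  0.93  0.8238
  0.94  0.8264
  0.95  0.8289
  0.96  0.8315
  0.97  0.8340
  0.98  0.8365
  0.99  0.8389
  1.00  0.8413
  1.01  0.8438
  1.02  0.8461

0.8264

σ√T = 0.38 × 1.0000 = 0.3800
ln(S/K) + (r + σ²/2)T = ln(70/100) + (0.071 + 0.38²/2)·1 = -0.3567 + 0.1432 = -0.2135
d₁ = -0.2135 / 0.3800 = -0.5618 ⇒ -0.56
d₂ = d₁ − σ√T = -0.5618 − 0.3800 = -0.9418 ⇒ -0.94
Risk-neutral Pr[S_T < K] = N(−d₂) = N(0.94) = 0.8264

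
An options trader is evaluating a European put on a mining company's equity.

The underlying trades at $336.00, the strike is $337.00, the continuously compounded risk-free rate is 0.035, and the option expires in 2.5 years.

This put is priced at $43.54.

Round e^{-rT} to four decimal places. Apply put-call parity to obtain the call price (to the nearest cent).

$70.78

e^(−rT) = e^(−0.035·2.5) = 0.9162
Put-call parity: C − P = S − K·e^(−rT) = 336 − 337·0.9162 = 336 − 308.7594 = 27.2406
C = P + (C − P) = 43.54 + (27.2406) = 70.7806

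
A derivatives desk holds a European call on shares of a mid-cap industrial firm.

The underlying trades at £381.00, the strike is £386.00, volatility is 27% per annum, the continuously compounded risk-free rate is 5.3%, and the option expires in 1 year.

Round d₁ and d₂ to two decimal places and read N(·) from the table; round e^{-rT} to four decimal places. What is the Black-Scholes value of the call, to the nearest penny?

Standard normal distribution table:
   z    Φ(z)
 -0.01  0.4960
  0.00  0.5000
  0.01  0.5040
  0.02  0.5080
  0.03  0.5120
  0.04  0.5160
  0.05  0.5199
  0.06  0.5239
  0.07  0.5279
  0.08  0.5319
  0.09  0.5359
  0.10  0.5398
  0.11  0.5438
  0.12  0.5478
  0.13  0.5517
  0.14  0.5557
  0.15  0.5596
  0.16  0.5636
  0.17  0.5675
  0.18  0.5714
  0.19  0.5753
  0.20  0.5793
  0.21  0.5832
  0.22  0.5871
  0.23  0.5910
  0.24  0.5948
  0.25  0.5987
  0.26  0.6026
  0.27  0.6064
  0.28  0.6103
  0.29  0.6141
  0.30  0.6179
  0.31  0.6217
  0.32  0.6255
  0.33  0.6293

£48.02

σ√T = 0.27·√1 = 0.2700
d₁ = [ln(381/386) + (0.053 + 0.27²/2)·1] / 0.2700 = [-0.0130 + 0.0895] / 0.2700 = 0.2830 ⇒ 0.28
d₂ = d₁ − σ√T = 0.2830 − 0.2700 = 0.0130 ⇒ 0.01
e^(−rT) = e^(−0.053·1) = 0.9484
N(d₁) = N(0.28) = 0.6103;  N(d₂) = N(0.01) = 0.5040
C = 381·0.6103 − 386·0.9484·0.5040 = 232.5243 − 184.5055 = 48.0188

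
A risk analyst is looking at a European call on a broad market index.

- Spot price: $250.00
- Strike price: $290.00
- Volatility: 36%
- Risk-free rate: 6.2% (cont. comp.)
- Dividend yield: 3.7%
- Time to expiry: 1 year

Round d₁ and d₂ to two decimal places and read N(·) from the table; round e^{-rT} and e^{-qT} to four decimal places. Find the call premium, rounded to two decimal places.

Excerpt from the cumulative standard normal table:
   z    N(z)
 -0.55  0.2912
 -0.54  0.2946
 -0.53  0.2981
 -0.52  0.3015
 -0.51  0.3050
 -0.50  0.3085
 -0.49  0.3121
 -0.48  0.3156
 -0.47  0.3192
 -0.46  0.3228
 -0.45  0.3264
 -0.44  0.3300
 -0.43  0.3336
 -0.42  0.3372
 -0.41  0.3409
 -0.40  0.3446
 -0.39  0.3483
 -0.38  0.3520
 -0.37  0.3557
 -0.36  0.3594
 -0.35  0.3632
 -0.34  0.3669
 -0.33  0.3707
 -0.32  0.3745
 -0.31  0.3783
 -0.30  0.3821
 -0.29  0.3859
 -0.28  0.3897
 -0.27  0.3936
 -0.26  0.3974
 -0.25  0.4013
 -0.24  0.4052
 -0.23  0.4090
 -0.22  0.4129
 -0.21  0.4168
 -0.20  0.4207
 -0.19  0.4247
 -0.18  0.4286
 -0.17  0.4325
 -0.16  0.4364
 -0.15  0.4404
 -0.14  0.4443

$22.96

T = 1;  σ√T = 0.3600
ln(S/K) + (r − q + σ²/2)T = ln(250/290) + (0.062 − 0.037 + 0.36²/2)·1 = -0.1484 + 0.0898 = -0.0586
d₁ = -0.0586 / 0.3600 = -0.1628 ⇒ -0.16
d₂ = d₁ − σ√T = -0.1628 − 0.3600 = -0.5228 ⇒ -0.52
exp(−qT) = exp(−0.037·1) = 0.9637;  exp(−rT) = exp(−0.062·1) = 0.9399
N(d₁) = N(-0.16) = 0.4364;  N(d₂) = N(-0.52) = 0.3015
C = 250·0.9637·0.4364 − 290·0.9399·0.3015 = 105.1397 − 82.1802 = 22.9595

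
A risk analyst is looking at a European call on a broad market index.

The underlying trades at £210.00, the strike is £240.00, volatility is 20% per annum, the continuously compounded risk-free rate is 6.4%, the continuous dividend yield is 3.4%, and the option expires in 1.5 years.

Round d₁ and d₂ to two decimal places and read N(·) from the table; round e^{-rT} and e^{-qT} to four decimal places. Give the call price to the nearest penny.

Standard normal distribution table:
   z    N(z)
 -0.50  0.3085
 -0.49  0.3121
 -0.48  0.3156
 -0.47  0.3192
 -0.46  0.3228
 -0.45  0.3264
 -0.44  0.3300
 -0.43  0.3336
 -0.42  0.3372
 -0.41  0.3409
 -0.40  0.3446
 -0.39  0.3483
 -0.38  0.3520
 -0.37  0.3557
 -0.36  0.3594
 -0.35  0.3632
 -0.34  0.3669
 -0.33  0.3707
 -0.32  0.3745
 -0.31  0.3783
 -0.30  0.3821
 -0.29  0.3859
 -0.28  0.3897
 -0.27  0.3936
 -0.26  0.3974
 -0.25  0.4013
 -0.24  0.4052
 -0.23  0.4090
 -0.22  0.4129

T = 1.5;  σ√T = 0.2449
d₁ = [ln(210/240) + (0.064 − 0.034 + ½·0.2²)·1.5] / (σ√T) = (-0.1335 + 0.0750) / 0.2449 = -0.2390 ⇒ -0.24
d₂ = -0.2390 − 0.2449 = -0.4839 ⇒ -0.48
exp(−qT) = exp(−0.034·1.5) = 0.9503;  exp(−rT) = exp(−0.064·1.5) = 0.9085
C = 210·0.9503·N(-0.24) − 240·0.9085·N(-0.48) = 210·0.9503·0.4052 − 240·0.9085·0.3156 = 80.8629 − 68.8134 = 12.0495

£12.05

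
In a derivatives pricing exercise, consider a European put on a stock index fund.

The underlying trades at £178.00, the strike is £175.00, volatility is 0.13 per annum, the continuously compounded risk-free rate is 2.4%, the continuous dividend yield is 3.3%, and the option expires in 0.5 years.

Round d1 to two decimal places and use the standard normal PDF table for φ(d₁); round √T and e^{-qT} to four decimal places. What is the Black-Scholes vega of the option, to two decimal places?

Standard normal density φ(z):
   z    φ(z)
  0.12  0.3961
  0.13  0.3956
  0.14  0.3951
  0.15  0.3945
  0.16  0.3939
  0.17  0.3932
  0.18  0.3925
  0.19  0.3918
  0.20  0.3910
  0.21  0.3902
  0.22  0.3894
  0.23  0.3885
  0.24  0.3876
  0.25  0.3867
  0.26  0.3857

σ√T = 0.13 × 0.7071 = 0.0919
d₁ = [ln(178/175) + (0.024 − 0.033 + 0.13²/2)·0.5] / 0.0919 = [0.0170 − 0.0003] / 0.0919 = 0.1819 ⇒ 0.18
√T = √0.5 = 0.7071
φ(d₁) = φ(0.18) = 0.3925
e^(−qT) = e^(−0.033·0.5) = 0.9836
vega = S·e^(−qT)·φ(d₁)·√T = 178·0.9836·0.3925·0.7071 = 48.5914

48.59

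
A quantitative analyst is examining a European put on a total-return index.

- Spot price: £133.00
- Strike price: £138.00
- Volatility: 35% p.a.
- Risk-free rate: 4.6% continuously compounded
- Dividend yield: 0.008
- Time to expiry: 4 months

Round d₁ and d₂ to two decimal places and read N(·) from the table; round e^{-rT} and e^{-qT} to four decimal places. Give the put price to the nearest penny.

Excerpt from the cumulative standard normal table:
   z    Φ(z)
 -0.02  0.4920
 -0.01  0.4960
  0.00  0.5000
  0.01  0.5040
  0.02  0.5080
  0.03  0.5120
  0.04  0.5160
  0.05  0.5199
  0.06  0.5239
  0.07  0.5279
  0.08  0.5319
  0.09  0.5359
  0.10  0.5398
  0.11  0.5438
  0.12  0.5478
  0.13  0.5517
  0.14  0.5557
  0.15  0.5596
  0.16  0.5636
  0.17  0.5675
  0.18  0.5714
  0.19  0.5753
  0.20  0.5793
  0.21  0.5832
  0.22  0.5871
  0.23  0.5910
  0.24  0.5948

£12.41

σ√T = 0.35 × 0.5774 = 0.2021
d₁ = [ln(133/138) + (0.046 − 0.008 + ½·0.35²)·0.3333] / (σ√T) = (-0.0369 + 0.0331) / 0.2021 = -0.0189 → -0.02
d₂ = -0.0189 − 0.2021 = -0.2210 → -0.22
e^(−qT) = e^(−0.008·0.3333) = 0.9973;  e^(−rT) = e^(−0.046·0.3333) = 0.9848
P = 138·0.9848·N(0.22) − 133·0.9973·N(0.02) = 138·0.9848·0.5871 − 133·0.9973·0.5080 = 79.7883 − 67.3816 = 12.4067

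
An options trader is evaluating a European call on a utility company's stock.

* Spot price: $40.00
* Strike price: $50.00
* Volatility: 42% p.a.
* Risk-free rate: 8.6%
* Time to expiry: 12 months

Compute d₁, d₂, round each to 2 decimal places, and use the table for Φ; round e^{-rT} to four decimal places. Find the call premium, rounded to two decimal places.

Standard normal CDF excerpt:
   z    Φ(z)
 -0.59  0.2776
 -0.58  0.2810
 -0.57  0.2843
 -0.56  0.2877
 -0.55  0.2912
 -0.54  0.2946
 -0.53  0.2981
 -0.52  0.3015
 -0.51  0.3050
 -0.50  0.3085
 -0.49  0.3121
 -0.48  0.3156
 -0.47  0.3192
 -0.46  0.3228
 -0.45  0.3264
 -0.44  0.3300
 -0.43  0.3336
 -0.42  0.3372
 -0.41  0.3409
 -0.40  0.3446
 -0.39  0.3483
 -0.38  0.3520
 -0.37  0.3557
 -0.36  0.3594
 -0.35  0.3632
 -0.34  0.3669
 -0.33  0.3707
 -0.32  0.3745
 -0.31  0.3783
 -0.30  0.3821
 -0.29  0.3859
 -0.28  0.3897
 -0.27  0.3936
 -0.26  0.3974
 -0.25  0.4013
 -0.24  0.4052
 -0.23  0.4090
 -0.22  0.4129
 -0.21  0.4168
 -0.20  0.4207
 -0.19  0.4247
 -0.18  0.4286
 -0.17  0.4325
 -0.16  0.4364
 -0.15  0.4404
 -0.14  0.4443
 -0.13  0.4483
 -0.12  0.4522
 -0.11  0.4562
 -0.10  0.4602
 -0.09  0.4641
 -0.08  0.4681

σ√T = 0.42 × 1.0000 = 0.4200
ln(S/K) + (r + σ²/2)T = ln(40/50) + (0.086 + 0.42²/2)·1 = -0.2231 + 0.1742 = -0.0489
d₁ = -0.0489 / 0.4200 = -0.1165 ⇒ -0.12
d₂ = d₁ − σ√T = -0.1165 − 0.4200 = -0.5365 ⇒ -0.54
exp(−rT) = exp(−0.086·1) = 0.9176
N(d₁) = N(-0.12) = 0.4522;  N(d₂) = N(-0.54) = 0.2946
C = 40·0.4522 − 50·0.9176·0.2946 = 18.0880 − 13.5162 = 4.5718

$4.57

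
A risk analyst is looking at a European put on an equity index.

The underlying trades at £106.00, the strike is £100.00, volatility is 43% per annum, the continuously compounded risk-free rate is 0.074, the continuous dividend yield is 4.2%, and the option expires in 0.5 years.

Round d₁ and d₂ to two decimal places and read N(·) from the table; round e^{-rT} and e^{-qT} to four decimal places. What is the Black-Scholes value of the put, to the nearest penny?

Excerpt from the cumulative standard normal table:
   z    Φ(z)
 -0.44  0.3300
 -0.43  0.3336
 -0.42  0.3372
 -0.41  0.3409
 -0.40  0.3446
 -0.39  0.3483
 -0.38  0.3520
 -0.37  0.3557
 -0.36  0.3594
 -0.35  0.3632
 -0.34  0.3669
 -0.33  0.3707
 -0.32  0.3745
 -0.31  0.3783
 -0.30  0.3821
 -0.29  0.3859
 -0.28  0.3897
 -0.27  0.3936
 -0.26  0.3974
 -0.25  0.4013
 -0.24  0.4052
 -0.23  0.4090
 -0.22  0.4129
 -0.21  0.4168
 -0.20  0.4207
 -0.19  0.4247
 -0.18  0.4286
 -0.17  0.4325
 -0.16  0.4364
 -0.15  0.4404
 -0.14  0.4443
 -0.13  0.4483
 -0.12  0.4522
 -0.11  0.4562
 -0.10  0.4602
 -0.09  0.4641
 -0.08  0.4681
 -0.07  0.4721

T = 0.5;  σ√T = 0.3041
d₁ = [ln(106/100) + (0.074 − 0.042 + 0.43²/2)·0.5] / 0.3041 = [0.0583 + 0.0622] / 0.3041 = 0.3963 ⇒ 0.40
d₂ = d₁ − σ√T = 0.3963 − 0.3041 = 0.0922 ⇒ 0.09
exp(−qT) = exp(−0.042·0.5) = 0.9792;  exp(−rT) = exp(−0.074·0.5) = 0.9637
N(−d₂) = N(-0.09) = 0.4641;  N(−d₁) = N(-0.40) = 0.3446
P = 100·0.9637·0.4641 − 106·0.9792·0.3446 = 44.7253 − 35.7678 = 8.9575

£8.96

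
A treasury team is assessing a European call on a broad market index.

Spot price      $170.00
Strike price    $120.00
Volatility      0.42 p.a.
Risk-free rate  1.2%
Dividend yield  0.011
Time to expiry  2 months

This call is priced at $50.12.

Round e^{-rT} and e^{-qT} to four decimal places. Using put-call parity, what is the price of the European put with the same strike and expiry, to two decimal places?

$0.19

exp(−qT) = exp(−0.011·0.1667) = 0.9982;  exp(−rT) = exp(−0.012·0.1667) = 0.9980
Put-call parity: C − P = S·e^(−qT) − K·e^(−rT) = 170·0.9982 − 120·0.9980 = 169.6940 − 119.7600 = 49.9340
P = C − (C − P) = 50.12 − (49.9340) = 0.1860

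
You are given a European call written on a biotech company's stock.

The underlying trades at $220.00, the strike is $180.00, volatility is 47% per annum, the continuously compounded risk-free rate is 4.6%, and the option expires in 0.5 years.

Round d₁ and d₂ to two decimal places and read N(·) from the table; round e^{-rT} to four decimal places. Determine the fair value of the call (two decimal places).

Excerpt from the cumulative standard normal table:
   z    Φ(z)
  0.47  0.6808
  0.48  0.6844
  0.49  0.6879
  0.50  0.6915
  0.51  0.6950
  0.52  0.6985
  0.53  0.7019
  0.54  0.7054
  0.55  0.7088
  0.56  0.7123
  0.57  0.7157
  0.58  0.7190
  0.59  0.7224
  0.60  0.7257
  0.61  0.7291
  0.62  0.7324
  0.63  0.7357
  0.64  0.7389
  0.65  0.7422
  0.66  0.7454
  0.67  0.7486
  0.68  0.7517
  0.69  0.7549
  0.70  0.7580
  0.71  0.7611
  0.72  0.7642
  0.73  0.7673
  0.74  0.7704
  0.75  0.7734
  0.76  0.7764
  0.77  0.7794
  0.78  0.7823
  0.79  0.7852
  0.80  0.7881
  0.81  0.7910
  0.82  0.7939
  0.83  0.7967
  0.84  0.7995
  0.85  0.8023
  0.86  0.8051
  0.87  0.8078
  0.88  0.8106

$53.63

T = 0.5;  σ√T = 0.3323
d₁ = [ln(220/180) + (0.046 + 0.47²/2)·0.5] / 0.3323 = [0.2007 + 0.0782] / 0.3323 = 0.8392 ≈ 0.84
d₂ = d₁ − σ√T = 0.8392 − 0.3323 = 0.5068 ≈ 0.51
exp(−rT) = exp(−0.046·0.5) = 0.9773
N(d₁) = N(0.84) = 0.7995;  N(d₂) = N(0.51) = 0.6950
C = 220·0.7995 − 180·0.9773·0.6950 = 175.8900 − 122.2602 = 53.6298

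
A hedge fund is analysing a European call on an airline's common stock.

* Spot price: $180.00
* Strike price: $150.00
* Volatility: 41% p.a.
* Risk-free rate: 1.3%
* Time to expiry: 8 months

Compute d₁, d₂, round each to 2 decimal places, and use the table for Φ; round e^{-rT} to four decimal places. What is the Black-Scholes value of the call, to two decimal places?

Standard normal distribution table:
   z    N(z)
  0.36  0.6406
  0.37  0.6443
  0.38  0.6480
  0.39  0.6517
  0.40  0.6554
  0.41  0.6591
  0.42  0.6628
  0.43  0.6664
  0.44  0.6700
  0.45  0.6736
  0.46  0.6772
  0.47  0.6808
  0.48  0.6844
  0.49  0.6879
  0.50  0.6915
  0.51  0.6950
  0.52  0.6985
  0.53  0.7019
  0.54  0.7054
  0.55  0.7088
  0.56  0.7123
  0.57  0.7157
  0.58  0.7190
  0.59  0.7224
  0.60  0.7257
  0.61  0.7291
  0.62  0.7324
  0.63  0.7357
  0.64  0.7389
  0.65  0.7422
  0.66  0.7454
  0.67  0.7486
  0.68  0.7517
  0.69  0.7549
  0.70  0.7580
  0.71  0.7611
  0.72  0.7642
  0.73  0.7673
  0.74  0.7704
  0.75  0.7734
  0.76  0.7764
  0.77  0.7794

T = 0.6667;  σ√T = 0.3348
ln(S/K) + (r + σ²/2)T = ln(180/150) + (0.013 + 0.41²/2)·0.6667 = 0.1823 + 0.0647 = 0.2470
d₁ = 0.2470 / 0.3348 = 0.7379 ⇒ 0.74
d₂ = d₁ − σ√T = 0.7379 − 0.3348 = 0.4031 ⇒ 0.40
exp(−rT) = exp(−0.013·0.6667) = 0.9914
C = 180·N(0.74) − 150·0.9914·N(0.40) = 180·0.7704 − 150·0.9914·0.6554 = 138.6720 − 97.4645 = 41.2075

$41.21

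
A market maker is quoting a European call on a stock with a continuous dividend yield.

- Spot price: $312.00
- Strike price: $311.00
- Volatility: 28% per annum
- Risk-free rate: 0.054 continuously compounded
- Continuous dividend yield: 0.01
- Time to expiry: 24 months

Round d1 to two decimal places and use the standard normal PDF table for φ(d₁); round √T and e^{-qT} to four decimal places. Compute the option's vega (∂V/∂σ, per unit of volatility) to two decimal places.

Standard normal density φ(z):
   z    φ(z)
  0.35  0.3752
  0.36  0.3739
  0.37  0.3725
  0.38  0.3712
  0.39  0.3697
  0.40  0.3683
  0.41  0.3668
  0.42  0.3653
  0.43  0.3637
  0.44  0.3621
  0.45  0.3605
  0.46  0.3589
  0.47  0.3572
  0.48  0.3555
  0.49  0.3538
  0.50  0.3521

σ√T = 0.28·√2 = 0.3960
d₁ = [ln(312/311) + (0.054 − 0.01 + 0.28²/2)·2] / 0.3960 = [0.0032 + 0.1664] / 0.3960 = 0.4283 ≈ 0.43
√T = √2 = 1.4142
φ(d₁) = φ(0.43) = 0.3637
exp(−qT) = exp(−0.01·2) = 0.9802
vega = S·exp(−qT)·φ(d₁)·√T = 312·0.9802·0.3637·1.4142 = 157.2981

157.30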